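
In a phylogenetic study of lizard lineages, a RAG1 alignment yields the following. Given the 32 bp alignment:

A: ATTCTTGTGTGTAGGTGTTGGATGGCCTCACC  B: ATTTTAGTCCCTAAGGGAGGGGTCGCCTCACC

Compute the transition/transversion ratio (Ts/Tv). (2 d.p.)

Transitions are A↔G and C↔T; transversions are all other mismatches.
Transitions: 4. Transversions: 7.
R = 4/7 = 0.571428… ≈ 0.57 (to 2 d.p.).

0.57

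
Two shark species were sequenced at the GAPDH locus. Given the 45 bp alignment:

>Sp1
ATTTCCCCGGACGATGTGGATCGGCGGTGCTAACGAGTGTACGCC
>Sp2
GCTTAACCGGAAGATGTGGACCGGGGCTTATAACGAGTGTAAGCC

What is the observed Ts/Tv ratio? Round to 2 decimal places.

Transitions are A↔G and C↔T; transversions are all other mismatches.
Transitions: 3. Transversions: 8.
R = 3/8 = 0.375 ≈ 0.38 (to 2 d.p.).

0.38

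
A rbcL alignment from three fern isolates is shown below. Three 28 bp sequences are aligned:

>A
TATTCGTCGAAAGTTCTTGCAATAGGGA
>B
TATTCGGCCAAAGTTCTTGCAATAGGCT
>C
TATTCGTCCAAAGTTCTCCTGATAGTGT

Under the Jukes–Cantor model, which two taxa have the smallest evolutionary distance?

A–B: 4/28 differ, p = 0.143, d = 0.158.
A–C: 7/28 differ, p = 0.250, d = 0.304.
B–C: 7/28 differ, p = 0.250, d = 0.304.
The smallest distance is between A and B.

A and B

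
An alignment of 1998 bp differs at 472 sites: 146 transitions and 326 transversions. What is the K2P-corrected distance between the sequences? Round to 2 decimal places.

0.28

P = 146/1998 ≈ 0.073073 and Q = 326/1998 ≈ 0.163163.
Under the Kimura two-parameter model, d = −½ ln(1 − 2P − Q) − ¼ ln(1 − 2Q).
1 − 2P − Q = 0.690691, giving −½ ln(0.690691) = 0.185031.
1 − 2Q = 0.673674, giving −¼ ln(0.673674) = 0.098752.
d = 0.185031 + 0.098752 = 0.283783.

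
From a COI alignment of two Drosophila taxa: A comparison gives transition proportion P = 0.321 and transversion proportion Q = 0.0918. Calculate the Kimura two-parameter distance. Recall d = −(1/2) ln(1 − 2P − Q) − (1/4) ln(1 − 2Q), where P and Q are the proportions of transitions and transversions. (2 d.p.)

0.71

Under the Kimura two-parameter model, d = −½ ln(1 − 2P − Q) − ¼ ln(1 − 2Q).
1 − 2P − Q = 0.2662, giving −½ ln(0.2662) = 0.661754.
1 − 2Q = 0.8164, giving −¼ ln(0.8164) = 0.050713.
d = 0.661754 + 0.050713 = 0.712467.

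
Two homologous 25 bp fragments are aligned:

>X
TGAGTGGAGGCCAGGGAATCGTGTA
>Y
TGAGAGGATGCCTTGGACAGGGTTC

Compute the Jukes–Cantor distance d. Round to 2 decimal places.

0.57

The sequences differ at 10 of 25 sites (5, 9, 13, 14, 18, 19, 20, 22, 23, 25), so p = 10/25 = 0.4.
d = −(3/4) ln(1 − 4p/3) = −0.75 ln(1 − 0.533333) = −0.75 ln(0.466667)
  = −0.75 × (-0.762139) = 0.571604 substitutions/site.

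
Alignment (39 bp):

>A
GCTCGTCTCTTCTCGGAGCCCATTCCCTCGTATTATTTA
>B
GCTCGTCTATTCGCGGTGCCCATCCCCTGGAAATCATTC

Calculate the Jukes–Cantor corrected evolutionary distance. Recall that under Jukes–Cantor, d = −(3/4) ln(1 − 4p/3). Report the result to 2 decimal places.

0.31

The sequences differ at 10 of 39 sites (9, 13, 17, 24, 29, 31, 33, 35, 36, 39), so p = 10/39 ≈ 0.25641.
d = −(3/4) ln(1 − 4p/3) = −0.75 ln(1 − 0.34188) = −0.75 ln(0.65812)
  = −0.75 × (-0.418368) = 0.313776 substitutions/site.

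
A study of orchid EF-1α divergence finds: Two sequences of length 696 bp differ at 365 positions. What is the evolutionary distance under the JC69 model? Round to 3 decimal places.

0.901

p = 365/696 ≈ 0.524425.
d = −(3/4) ln(1 − 4p/3) = −0.75 ln(1 − 0.699233) = −0.75 ln(0.300767)
  = −0.75 × (-1.201419) = 0.901064 substitutions/site.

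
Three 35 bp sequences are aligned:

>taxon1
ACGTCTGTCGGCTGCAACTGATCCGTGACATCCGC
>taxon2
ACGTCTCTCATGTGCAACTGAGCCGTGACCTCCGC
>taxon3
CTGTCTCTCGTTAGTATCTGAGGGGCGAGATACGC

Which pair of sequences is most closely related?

taxon1–taxon2: 6/35 differ, p = 0.171, d = 0.195.
taxon1–taxon3: 14/35 differ, p = 0.400, d = 0.572.
taxon2–taxon3: 13/35 differ, p = 0.371, d = 0.513.
The smallest distance is between taxon1 and taxon2.

taxon1 and taxon2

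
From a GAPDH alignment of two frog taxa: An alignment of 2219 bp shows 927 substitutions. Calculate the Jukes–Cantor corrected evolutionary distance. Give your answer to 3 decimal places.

p = 927/2219 ≈ 0.417756.
d = −(3/4) ln(1 − 4p/3) = −0.75 ln(1 − 0.557008) = −0.75 ln(0.442992)
  = −0.75 × (-0.814204) = 0.610653 substitutions/site.

0.611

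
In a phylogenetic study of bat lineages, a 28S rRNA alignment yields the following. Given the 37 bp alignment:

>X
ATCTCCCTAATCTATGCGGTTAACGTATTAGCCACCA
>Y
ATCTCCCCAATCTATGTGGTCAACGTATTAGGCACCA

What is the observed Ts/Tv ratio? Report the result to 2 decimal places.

Transitions are A↔G and C↔T; transversions are all other mismatches.
Transitions: 3. Transversions: 1.
R = 3/1 = 3.00.

3.00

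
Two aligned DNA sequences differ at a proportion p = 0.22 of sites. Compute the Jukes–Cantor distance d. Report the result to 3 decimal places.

0.260

d = −(3/4) ln(1 − 4p/3) = −0.75 ln(1 − 0.293333) = −0.75 ln(0.706667)
  = −0.75 × (-0.347196) = 0.260397 substitutions/site.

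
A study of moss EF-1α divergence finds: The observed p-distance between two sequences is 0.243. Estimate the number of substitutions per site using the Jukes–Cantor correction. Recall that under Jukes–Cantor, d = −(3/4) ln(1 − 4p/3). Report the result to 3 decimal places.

0.294

d = −(3/4) ln(1 − 4p/3) = −0.75 ln(1 − 0.324) = −0.75 ln(0.676)
  = −0.75 × (-0.391562) = 0.293672 substitutions/site.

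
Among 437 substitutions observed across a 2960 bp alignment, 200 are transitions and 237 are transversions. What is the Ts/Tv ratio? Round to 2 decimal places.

0.84

R = 200/237 = 0.843881… ≈ 0.84 (to 2 d.p.).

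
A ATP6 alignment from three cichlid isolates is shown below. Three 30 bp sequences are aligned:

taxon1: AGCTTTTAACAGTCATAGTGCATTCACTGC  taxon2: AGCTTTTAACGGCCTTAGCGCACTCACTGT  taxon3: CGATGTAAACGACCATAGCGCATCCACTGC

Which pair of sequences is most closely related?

taxon1–taxon2: 6/30 differ, p = 0.200, d = 0.233.
taxon1–taxon3: 9/30 differ, p = 0.300, d = 0.383.
taxon2–taxon3: 9/30 differ, p = 0.300, d = 0.383.
The smallest distance is between taxon1 and taxon2.

taxon1 and taxon2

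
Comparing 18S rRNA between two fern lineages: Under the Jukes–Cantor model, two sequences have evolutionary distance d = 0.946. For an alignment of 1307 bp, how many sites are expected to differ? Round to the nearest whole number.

703

Invert JC69: p = (3/4)(1 − e^(−4d/3)) = 0.75 × (1 − e^(-1.261333)) = 0.75 × (1 − 0.283276) = 0.537543.
Expected differing sites = pL ≈ 0.537543 × 1307 = 702.568701 ≈ 703.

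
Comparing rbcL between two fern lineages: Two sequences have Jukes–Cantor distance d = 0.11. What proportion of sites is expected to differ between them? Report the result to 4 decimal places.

0.1023

p = (3/4)(1 − e^(−4d/3)) = 0.75 × (1 − e^(-0.146667)) = 0.75 × (1 − 0.863582) = 0.102314.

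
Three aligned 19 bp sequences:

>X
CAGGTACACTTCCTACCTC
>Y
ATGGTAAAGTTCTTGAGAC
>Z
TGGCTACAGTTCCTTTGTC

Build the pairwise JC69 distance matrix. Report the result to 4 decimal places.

X–Y: 9/19 sites differ → p ≈ 0.473684, d = −0.75 ln(1 − 0.631579) = 0.748897 ≈ 0.7489.
X–Z: 7/19 sites differ → p ≈ 0.368421, d = −0.75 ln(1 − 0.491228) = 0.506816 ≈ 0.5068.
Y–Z: 8/19 sites differ → p ≈ 0.421053, d = −0.75 ln(1 − 0.561404) = 0.618132 ≈ 0.6181.

d(X,Y) = 0.7489, d(X,Z) = 0.5068, d(Y,Z) = 0.6181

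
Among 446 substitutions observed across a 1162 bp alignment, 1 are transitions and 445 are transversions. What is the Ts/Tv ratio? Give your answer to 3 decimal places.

0.002

R = 1/445 = 0.002247… ≈ 0.002 (to 3 d.p.).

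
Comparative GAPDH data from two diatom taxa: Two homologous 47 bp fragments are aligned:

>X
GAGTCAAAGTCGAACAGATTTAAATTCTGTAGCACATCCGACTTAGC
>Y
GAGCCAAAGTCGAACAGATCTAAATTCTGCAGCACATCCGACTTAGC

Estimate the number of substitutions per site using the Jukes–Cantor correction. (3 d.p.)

0.067

The sequences differ at 3 of 47 sites (4, 20, 30), so p = 3/47 ≈ 0.06383.
d = −(3/4) ln(1 − 4p/3) = −0.75 ln(1 − 0.085107) = −0.75 ln(0.914893)
  = −0.75 × (-0.088948) = 0.066711 substitutions/site.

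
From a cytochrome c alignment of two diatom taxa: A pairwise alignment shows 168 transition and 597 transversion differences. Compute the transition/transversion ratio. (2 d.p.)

0.28

R = 168/597 = 0.281407… ≈ 0.28 (to 2 d.p.).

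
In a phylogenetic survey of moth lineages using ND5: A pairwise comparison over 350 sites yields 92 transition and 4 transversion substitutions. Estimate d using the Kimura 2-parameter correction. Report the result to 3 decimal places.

0.391

P = 92/350 ≈ 0.262857 and Q = 4/350 ≈ 0.011429.
Under the Kimura two-parameter model, d = −½ ln(1 − 2P − Q) − ¼ ln(1 − 2Q).
1 − 2P − Q = 0.462857, giving −½ ln(0.462857) = 0.385169.
1 − 2Q = 0.977142, giving −¼ ln(0.977142) = 0.005781.
d = 0.385169 + 0.005781 = 0.390950.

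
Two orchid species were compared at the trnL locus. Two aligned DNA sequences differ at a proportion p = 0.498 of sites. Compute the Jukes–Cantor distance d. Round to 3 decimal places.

0.818

d = −(3/4) ln(1 − 4p/3) = −0.75 ln(1 − 0.664) = −0.75 ln(0.336)
  = −0.75 × (-1.090644) = 0.817983 substitutions/site.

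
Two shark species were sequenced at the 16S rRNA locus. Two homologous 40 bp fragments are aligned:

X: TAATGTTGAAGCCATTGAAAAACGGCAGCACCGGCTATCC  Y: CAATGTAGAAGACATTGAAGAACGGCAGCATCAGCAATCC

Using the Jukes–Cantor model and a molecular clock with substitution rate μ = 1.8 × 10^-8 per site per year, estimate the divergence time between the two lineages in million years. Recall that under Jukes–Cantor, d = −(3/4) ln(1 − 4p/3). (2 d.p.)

The sequences differ at 7 of 40 sites (1, 7, 12, 20, 31, 33, 36), so p = 7/40 = 0.175.
d = −(3/4) ln(1 − 4p/3) = −0.75 ln(1 − 0.233333) = −0.75 ln(0.766667)
  = −0.75 × (-0.265703) = 0.199277 substitutions/site.
Under a molecular clock d = 2μt, so t = d/(2μ) = 0.199277 / (2 × 1.8 × 10^-8) = 5.54 million years.

5.54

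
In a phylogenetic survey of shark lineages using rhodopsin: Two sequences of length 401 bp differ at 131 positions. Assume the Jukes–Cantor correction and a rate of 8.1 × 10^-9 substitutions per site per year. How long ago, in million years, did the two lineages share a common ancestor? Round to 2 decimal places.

p = 131/401 ≈ 0.326683.
d = −(3/4) ln(1 − 4p/3) = −0.75 ln(1 − 0.435577) = −0.75 ln(0.564423)
  = −0.75 × (-0.571951) = 0.428963 substitutions/site.
Under a molecular clock d = 2μt, so t = d/(2μ) = 0.428963 / (2 × 8.1 × 10^-9) = 26.48 million years.

26.48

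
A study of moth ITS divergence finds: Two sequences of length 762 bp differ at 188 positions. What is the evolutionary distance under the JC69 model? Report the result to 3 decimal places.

0.299

p = 188/762 ≈ 0.246719.
d = −(3/4) ln(1 − 4p/3) = −0.75 ln(1 − 0.328959) = −0.75 ln(0.671041)
  = −0.75 × (-0.398925) = 0.299194 substitutions/site.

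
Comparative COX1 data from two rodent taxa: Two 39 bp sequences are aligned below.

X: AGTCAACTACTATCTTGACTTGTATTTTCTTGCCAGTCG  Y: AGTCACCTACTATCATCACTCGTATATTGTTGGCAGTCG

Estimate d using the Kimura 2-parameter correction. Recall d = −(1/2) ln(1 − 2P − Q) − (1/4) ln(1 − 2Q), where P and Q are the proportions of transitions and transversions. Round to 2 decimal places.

0.21

Of 39 sites, 1 differences are transitions and 6 are transversions, so P = 1/39 ≈ 0.025641 and Q = 6/39 ≈ 0.153846.
Under the Kimura two-parameter model, d = −½ ln(1 − 2P − Q) − ¼ ln(1 − 2Q).
1 − 2P − Q = 0.794872, giving −½ ln(0.794872) = 0.114787.
1 − 2Q = 0.692308, giving −¼ ln(0.692308) = 0.091931.
d = 0.114787 + 0.091931 = 0.206718.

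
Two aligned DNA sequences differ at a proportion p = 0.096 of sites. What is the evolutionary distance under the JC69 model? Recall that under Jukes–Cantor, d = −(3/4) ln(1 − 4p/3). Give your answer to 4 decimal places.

0.1027

d = −(3/4) ln(1 − 4p/3) = −0.75 ln(1 − 0.128) = −0.75 ln(0.872)
  = −0.75 × (-0.136966) = 0.102725 substitutions/site.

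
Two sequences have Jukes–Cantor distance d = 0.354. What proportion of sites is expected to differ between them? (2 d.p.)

p = (3/4)(1 − e^(−4d/3)) = 0.75 × (1 − e^(-0.472)) = 0.75 × (1 − 0.623754) = 0.282185.

0.28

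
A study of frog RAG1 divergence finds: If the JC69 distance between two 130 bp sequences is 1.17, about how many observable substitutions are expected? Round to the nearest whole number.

Invert JC69: p = (3/4)(1 − e^(−4d/3)) = 0.75 × (1 − e^(-1.56)) = 0.75 × (1 − 0.210136) = 0.592398.
Expected differing sites = pL ≈ 0.592398 × 130 = 77.01174 ≈ 77.

77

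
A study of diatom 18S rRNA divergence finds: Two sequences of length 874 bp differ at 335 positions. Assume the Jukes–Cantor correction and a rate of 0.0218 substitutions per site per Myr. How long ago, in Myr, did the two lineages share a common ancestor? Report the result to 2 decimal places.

12.31

p = 335/874 ≈ 0.383295.
d = −(3/4) ln(1 − 4p/3) = −0.75 ln(1 − 0.51106) = −0.75 ln(0.48894)
  = −0.75 × (-0.715515) = 0.536636 substitutions/site.
Under a molecular clock d = 2μt, so t = d/(2μ) = 0.536636 / (2 × 0.0218) = 12.31 Myr.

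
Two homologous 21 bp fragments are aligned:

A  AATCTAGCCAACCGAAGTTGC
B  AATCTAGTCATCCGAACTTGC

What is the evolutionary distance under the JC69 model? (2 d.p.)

0.16

The sequences differ at 3 of 21 sites (8, 11, 17), so p = 3/21 ≈ 0.142857.
d = −(3/4) ln(1 − 4p/3) = −0.75 ln(1 − 0.190476) = −0.75 ln(0.809524)
  = −0.75 × (-0.211309) = 0.158482 substitutions/site.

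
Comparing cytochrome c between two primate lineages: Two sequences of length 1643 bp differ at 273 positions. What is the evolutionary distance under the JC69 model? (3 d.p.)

0.188

p = 273/1643 ≈ 0.166159.
d = −(3/4) ln(1 − 4p/3) = −0.75 ln(1 − 0.221545) = −0.75 ln(0.778455)
  = −0.75 × (-0.250444) = 0.187833 substitutions/site.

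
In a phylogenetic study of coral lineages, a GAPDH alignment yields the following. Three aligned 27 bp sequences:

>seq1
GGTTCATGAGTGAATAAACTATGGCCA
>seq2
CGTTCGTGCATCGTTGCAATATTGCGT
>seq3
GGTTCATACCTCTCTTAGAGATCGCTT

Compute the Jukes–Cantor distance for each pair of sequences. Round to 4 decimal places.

d(seq1,seq2) = 0.7704, d(seq1,seq3) = 0.7704, d(seq2,seq3) = 0.6735

seq1–seq2: 13/27 sites differ → p ≈ 0.481481, d = −0.75 ln(1 − 0.641975) = 0.770364 ≈ 0.7704.
seq1–seq3: 13/27 sites differ → p ≈ 0.481481, d = −0.75 ln(1 − 0.641975) = 0.770364 ≈ 0.7704.
seq2–seq3: 12/27 sites differ → p ≈ 0.444444, d = −0.75 ln(1 − 0.592592) = 0.673455 ≈ 0.6735.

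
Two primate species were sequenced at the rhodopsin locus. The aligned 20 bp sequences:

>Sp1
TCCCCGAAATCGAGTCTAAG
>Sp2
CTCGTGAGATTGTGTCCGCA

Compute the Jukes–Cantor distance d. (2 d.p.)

0.99

The sequences differ at 11 of 20 sites, so p = 11/20 = 0.55.
d = −(3/4) ln(1 − 4p/3) = −0.75 ln(1 − 0.733333) = −0.75 ln(0.266667)
  = −0.75 × (-1.321755) = 0.991316 substitutions/site.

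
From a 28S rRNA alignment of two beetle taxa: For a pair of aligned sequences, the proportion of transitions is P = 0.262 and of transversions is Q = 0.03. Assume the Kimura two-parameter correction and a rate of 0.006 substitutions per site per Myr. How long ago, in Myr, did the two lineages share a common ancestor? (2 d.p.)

34.93

Under the Kimura two-parameter model, d = −½ ln(1 − 2P − Q) − ¼ ln(1 − 2Q).
1 − 2P − Q = 0.446, giving −½ ln(0.446) = 0.403718.
1 − 2Q = 0.94, giving −¼ ln(0.94) = 0.015469.
d = 0.403718 + 0.015469 = 0.419187.
Under a molecular clock d = 2μt, so t = d/(2μ) = 0.419187 / (2 × 0.006) = 34.93 Myr.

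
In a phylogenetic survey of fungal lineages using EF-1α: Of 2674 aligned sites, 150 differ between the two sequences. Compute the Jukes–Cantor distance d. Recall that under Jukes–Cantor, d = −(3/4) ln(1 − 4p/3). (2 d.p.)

p = 150/2674 ≈ 0.056096.
d = −(3/4) ln(1 − 4p/3) = −0.75 ln(1 − 0.074795) = −0.75 ln(0.925205)
  = −0.75 × (-0.077740) = 0.058305 substitutions/site.

0.06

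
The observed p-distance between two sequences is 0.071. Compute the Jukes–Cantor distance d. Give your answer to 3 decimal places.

0.075

d = −(3/4) ln(1 − 4p/3) = −0.75 ln(1 − 0.094667) = −0.75 ln(0.905333)
  = −0.75 × (-0.099452) = 0.074589 substitutions/site.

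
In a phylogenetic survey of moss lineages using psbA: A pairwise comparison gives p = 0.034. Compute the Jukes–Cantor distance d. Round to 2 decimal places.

0.03

d = −(3/4) ln(1 − 4p/3) = −0.75 ln(1 − 0.045333) = −0.75 ln(0.954667)
  = −0.75 × (-0.046393) = 0.034795 substitutions/site.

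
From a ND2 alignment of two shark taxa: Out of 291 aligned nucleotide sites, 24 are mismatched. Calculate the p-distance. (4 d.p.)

p = 24/291 = 0.082474… ≈ 0.0825 (to 4 d.p.).

0.0825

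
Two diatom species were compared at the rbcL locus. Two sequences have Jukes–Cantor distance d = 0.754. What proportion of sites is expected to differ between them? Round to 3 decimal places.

0.476

p = (3/4)(1 − e^(−4d/3)) = 0.75 × (1 − e^(-1.005333)) = 0.75 × (1 − 0.365923) = 0.475558.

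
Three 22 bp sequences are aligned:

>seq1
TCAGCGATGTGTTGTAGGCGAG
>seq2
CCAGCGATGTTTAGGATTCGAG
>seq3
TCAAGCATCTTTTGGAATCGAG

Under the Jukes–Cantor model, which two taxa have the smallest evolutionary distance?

seq1 and seq2

seq1–seq2: 6/22 differ, p = 0.273, d = 0.339.
seq1–seq3: 8/22 differ, p = 0.364, d = 0.497.
seq2–seq3: 7/22 differ, p = 0.318, d = 0.414.
The smallest distance is between seq1 and seq2.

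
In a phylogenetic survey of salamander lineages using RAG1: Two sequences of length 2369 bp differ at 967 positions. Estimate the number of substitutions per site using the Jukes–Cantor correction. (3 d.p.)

p = 967/2369 ≈ 0.408189.
d = −(3/4) ln(1 − 4p/3) = −0.75 ln(1 − 0.544252) = −0.75 ln(0.455748)
  = −0.75 × (-0.785815) = 0.589361 substitutions/site.

0.589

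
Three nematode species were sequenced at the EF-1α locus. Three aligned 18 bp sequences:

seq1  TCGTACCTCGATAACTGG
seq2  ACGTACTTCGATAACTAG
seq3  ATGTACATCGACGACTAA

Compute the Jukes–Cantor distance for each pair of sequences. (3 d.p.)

seq1–seq2: 3/18 sites differ → p ≈ 0.166667, d = −0.75 ln(1 − 0.222223) = 0.188487 ≈ 0.188.
seq1–seq3: 7/18 sites differ → p ≈ 0.388889, d = −0.75 ln(1 − 0.518519) = 0.548166 ≈ 0.548.
seq2–seq3: 5/18 sites differ → p ≈ 0.277778, d = −0.75 ln(1 − 0.370371) = 0.346968 ≈ 0.347.

d(seq1,seq2) = 0.188, d(seq1,seq3) = 0.548, d(seq2,seq3) = 0.347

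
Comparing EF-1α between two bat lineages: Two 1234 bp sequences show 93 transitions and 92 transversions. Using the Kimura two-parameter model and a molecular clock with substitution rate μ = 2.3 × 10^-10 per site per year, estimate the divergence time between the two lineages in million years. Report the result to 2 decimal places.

P = 93/1234 ≈ 0.075365 and Q = 92/1234 ≈ 0.074554.
Under the Kimura two-parameter model, d = −½ ln(1 − 2P − Q) − ¼ ln(1 − 2Q).
1 − 2P − Q = 0.774716, giving −½ ln(0.774716) = 0.127629.
1 − 2Q = 0.850892, giving −¼ ln(0.850892) = 0.040368.
d = 0.127629 + 0.040368 = 0.167997.
Under a molecular clock d = 2μt, so t = d/(2μ) = 0.167997 / (2 × 2.3 × 10^-10) = 365.21 million years.

365.21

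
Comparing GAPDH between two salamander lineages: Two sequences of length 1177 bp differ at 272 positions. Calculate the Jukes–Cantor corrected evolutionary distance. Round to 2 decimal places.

p = 272/1177 ≈ 0.231096.
d = −(3/4) ln(1 − 4p/3) = −0.75 ln(1 − 0.308128) = −0.75 ln(0.691872)
  = −0.75 × (-0.368354) = 0.276266 substitutions/site.

0.28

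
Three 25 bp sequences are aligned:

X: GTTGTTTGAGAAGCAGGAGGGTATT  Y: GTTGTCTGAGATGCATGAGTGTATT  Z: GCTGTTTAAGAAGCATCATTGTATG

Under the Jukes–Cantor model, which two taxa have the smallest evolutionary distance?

X–Y: 4/25 differ, p = 0.160, d = 0.180.
X–Z: 7/25 differ, p = 0.280, d = 0.351.
Y–Z: 7/25 differ, p = 0.280, d = 0.351.
The smallest distance is between X and Y.

X and Y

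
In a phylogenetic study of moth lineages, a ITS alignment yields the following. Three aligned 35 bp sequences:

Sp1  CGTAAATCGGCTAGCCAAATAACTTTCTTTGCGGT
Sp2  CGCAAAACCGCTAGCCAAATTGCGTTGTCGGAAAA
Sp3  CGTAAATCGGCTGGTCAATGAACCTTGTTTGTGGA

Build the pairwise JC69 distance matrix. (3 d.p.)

d(Sp1,Sp2) = 0.513, d(Sp1,Sp3) = 0.273, d(Sp2,Sp3) = 0.635

Sp1–Sp2: 13/35 sites differ → p ≈ 0.371429, d = −0.75 ln(1 − 0.495239) = 0.512753 ≈ 0.513.
Sp1–Sp3: 8/35 sites differ → p ≈ 0.228571, d = −0.75 ln(1 − 0.304761) = 0.272625 ≈ 0.273.
Sp2–Sp3: 15/35 sites differ → p ≈ 0.428571, d = −0.75 ln(1 − 0.571428) = 0.635472 ≈ 0.635.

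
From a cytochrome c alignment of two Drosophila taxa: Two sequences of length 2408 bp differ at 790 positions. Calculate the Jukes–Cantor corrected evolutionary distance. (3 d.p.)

p = 790/2408 ≈ 0.328073.
d = −(3/4) ln(1 − 4p/3) = −0.75 ln(1 − 0.437431) = −0.75 ln(0.562569)
  = −0.75 × (-0.575241) = 0.431431 substitutions/site.

0.431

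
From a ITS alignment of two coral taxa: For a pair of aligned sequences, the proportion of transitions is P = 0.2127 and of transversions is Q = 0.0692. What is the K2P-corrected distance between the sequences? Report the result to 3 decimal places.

Under the Kimura two-parameter model, d = −½ ln(1 − 2P − Q) − ¼ ln(1 − 2Q).
1 − 2P − Q = 0.5054, giving −½ ln(0.5054) = 0.341203.
1 − 2Q = 0.8616, giving −¼ ln(0.8616) = 0.037241.
d = 0.341203 + 0.037241 = 0.378444.

0.378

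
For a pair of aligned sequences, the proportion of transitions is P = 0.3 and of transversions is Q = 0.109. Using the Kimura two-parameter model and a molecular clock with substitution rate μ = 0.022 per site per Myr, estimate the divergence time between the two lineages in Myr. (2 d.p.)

Under the Kimura two-parameter model, d = −½ ln(1 − 2P − Q) − ¼ ln(1 − 2Q).
1 − 2P − Q = 0.291, giving −½ ln(0.291) = 0.617216.
1 − 2Q = 0.782, giving −¼ ln(0.782) = 0.061475.
d = 0.617216 + 0.061475 = 0.678691.
Under a molecular clock d = 2μt, so t = d/(2μ) = 0.678691 / (2 × 0.022) = 15.42 Myr.

15.42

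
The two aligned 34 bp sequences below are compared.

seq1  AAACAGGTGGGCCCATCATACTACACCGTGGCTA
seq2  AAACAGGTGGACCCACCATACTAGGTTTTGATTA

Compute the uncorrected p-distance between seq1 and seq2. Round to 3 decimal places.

The sequences differ at 9 of 34 positions (sites 11, 16, 24, 25, 26, 27, 28, 31, 32).
p = 9/34 = 0.264705… ≈ 0.265 (to 3 d.p.).

0.265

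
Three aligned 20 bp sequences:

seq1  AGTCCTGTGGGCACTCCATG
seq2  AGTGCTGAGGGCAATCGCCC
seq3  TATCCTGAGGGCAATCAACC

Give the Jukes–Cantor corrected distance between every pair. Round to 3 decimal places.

seq1–seq2: 7/20 sites differ → p = 0.35, d = −0.75 ln(1 − 0.466667) = 0.471457 ≈ 0.471.
seq1–seq3: 7/20 sites differ → p = 0.35, d = −0.75 ln(1 − 0.466667) = 0.471457 ≈ 0.471.
seq2–seq3: 5/20 sites differ → p = 0.25, d = −0.75 ln(1 − 0.333333) = 0.304098 ≈ 0.304.

d(seq1,seq2) = 0.471, d(seq1,seq3) = 0.471, d(seq2,seq3) = 0.304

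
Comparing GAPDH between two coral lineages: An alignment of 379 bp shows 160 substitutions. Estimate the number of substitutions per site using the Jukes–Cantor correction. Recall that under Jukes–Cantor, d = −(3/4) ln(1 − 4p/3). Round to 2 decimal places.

p = 160/379 ≈ 0.422164.
d = −(3/4) ln(1 − 4p/3) = −0.75 ln(1 − 0.562885) = −0.75 ln(0.437115)
  = −0.75 × (-0.827559) = 0.620669 substitutions/site.

0.62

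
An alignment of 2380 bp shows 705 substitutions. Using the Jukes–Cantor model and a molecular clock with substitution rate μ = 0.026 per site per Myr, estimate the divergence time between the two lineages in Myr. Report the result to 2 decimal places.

p = 705/2380 ≈ 0.296218.
d = −(3/4) ln(1 − 4p/3) = −0.75 ln(1 − 0.394957) = −0.75 ln(0.605043)
  = −0.75 × (-0.502456) = 0.376842 substitutions/site.
Under a molecular clock d = 2μt, so t = d/(2μ) = 0.376842 / (2 × 0.026) = 7.25 Myr.

7.25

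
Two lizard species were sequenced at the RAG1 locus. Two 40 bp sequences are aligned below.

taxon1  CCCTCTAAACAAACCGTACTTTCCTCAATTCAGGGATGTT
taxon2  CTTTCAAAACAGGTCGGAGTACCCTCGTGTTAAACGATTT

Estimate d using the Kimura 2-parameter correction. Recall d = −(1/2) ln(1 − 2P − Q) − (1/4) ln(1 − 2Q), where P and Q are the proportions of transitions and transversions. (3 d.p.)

0.895

Of 40 sites, 11 differences are transitions and 9 are transversions, so P = 11/40 = 0.275 and Q = 9/40 = 0.225.
Under the Kimura two-parameter model, d = −½ ln(1 − 2P − Q) − ¼ ln(1 − 2Q).
1 − 2P − Q = 0.225, giving −½ ln(0.225) = 0.745827.
1 − 2Q = 0.55, giving −¼ ln(0.55) = 0.149459.
d = 0.745827 + 0.149459 = 0.895286.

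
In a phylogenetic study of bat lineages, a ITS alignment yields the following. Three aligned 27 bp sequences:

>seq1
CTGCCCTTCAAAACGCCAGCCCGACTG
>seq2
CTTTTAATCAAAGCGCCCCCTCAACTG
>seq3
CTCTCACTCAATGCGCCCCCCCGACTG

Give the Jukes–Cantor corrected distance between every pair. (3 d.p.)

d(seq1,seq2) = 0.511, d(seq1,seq3) = 0.377, d(seq2,seq3) = 0.264

seq1–seq2: 10/27 sites differ → p ≈ 0.37037, d = −0.75 ln(1 − 0.493827) = 0.510658 ≈ 0.511.
seq1–seq3: 8/27 sites differ → p ≈ 0.296296, d = −0.75 ln(1 − 0.395061) = 0.376971 ≈ 0.377.
seq2–seq3: 6/27 sites differ → p ≈ 0.222222, d = −0.75 ln(1 − 0.296296) = 0.263548 ≈ 0.264.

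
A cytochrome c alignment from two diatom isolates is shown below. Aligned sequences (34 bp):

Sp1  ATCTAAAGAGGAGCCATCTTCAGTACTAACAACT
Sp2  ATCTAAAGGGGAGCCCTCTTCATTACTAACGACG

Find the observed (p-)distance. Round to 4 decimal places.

0.1471

The sequences differ at 5 of 34 positions (sites 9, 16, 23, 31, 34).
p = 5/34 = 0.147058… ≈ 0.1471 (to 4 d.p.).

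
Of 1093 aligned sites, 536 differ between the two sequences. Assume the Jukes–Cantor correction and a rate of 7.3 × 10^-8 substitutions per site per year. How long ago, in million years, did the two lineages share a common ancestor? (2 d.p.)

p = 536/1093 ≈ 0.490393.
d = −(3/4) ln(1 − 4p/3) = −0.75 ln(1 − 0.653857) = −0.75 ln(0.346143)
  = −0.75 × (-1.060903) = 0.795677 substitutions/site.
Under a molecular clock d = 2μt, so t = d/(2μ) = 0.795677 / (2 × 7.3 × 10^-8) = 5.45 million years.

5.45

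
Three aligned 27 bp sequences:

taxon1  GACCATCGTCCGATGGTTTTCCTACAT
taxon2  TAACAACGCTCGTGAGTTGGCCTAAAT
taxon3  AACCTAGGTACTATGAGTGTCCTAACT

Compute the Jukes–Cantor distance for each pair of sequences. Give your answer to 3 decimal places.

d(taxon1,taxon2) = 0.588, d(taxon1,taxon3) = 0.588, d(taxon2,taxon3) = 0.882

taxon1–taxon2: 11/27 sites differ → p ≈ 0.407407, d = −0.75 ln(1 − 0.543209) = 0.587647 ≈ 0.588.
taxon1–taxon3: 11/27 sites differ → p ≈ 0.407407, d = −0.75 ln(1 − 0.543209) = 0.587647 ≈ 0.588.
taxon2–taxon3: 14/27 sites differ → p ≈ 0.518519, d = −0.75 ln(1 − 0.691359) = 0.881682 ≈ 0.882.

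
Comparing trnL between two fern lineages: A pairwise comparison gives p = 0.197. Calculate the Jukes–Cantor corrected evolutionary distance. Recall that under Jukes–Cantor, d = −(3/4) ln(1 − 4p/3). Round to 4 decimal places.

0.2285

d = −(3/4) ln(1 − 4p/3) = −0.75 ln(1 − 0.262667) = −0.75 ln(0.737333)
  = −0.75 × (-0.304716) = 0.228537 substitutions/site.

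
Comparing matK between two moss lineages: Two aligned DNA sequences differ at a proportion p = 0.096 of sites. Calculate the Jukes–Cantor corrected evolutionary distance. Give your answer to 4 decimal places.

0.1027

d = −(3/4) ln(1 − 4p/3) = −0.75 ln(1 − 0.128) = −0.75 ln(0.872)
  = −0.75 × (-0.136966) = 0.102725 substitutions/site.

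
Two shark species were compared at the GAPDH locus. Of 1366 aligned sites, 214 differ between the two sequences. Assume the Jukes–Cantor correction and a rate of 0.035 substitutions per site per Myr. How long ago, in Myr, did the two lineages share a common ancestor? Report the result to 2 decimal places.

p = 214/1366 ≈ 0.156662.
d = −(3/4) ln(1 − 4p/3) = −0.75 ln(1 − 0.208883) = −0.75 ln(0.791117)
  = −0.75 × (-0.234309) = 0.175732 substitutions/site.
Under a molecular clock d = 2μt, so t = d/(2μ) = 0.175732 / (2 × 0.035) = 2.51 Myr.

2.51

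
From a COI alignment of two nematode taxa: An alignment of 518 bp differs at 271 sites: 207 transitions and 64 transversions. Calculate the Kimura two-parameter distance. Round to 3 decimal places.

1.352

P = 207/518 ≈ 0.399614 and Q = 64/518 ≈ 0.123552.
Under the Kimura two-parameter model, d = −½ ln(1 − 2P − Q) − ¼ ln(1 − 2Q).
1 − 2P − Q = 0.07722, giving −½ ln(0.07722) = 1.280548.
1 − 2Q = 0.752896, giving −¼ ln(0.752896) = 0.070957.
d = 1.280548 + 0.070957 = 1.351505.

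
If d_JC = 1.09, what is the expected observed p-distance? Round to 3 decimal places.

0.575

p = (3/4)(1 − e^(−4d/3)) = 0.75 × (1 − e^(-1.453333)) = 0.75 × (1 − 0.233790) = 0.574658.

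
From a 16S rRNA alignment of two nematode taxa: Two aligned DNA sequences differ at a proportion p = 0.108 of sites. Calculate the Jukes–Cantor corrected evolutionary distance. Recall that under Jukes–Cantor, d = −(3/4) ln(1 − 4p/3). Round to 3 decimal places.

d = −(3/4) ln(1 − 4p/3) = −0.75 ln(1 − 0.144) = −0.75 ln(0.856)
  = −0.75 × (-0.155485) = 0.116614 substitutions/site.

0.117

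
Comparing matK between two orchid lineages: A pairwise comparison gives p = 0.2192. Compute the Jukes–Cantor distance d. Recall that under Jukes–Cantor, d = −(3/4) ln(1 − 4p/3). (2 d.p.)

d = −(3/4) ln(1 − 4p/3) = −0.75 ln(1 − 0.292267) = −0.75 ln(0.707733)
  = −0.75 × (-0.345688) = 0.259266 substitutions/site.

0.26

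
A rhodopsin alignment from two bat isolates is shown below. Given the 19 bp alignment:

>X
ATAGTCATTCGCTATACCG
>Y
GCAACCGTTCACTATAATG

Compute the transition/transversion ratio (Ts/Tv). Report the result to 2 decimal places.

Transitions are A↔G and C↔T; transversions are all other mismatches.
Transitions: 7. Transversions: 1.
R = 7/1 = 7.00.

7.00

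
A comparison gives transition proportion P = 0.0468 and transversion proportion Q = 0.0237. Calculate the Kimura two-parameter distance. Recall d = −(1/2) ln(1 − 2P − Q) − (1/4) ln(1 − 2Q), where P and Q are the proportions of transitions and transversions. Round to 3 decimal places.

0.075

Under the Kimura two-parameter model, d = −½ ln(1 − 2P − Q) − ¼ ln(1 − 2Q).
1 − 2P − Q = 0.8827, giving −½ ln(0.8827) = 0.062385.
1 − 2Q = 0.9526, giving −¼ ln(0.9526) = 0.012140.
d = 0.062385 + 0.012140 = 0.074525.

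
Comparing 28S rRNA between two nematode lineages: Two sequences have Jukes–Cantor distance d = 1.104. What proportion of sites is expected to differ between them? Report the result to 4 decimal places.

0.5779

p = (3/4)(1 − e^(−4d/3)) = 0.75 × (1 − e^(-1.472)) = 0.75 × (1 − 0.229466) = 0.577901.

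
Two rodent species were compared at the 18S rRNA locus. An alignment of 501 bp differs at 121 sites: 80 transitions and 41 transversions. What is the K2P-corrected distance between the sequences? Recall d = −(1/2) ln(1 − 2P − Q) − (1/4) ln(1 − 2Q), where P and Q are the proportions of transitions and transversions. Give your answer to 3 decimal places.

P = 80/501 ≈ 0.159681 and Q = 41/501 ≈ 0.081836.
Under the Kimura two-parameter model, d = −½ ln(1 − 2P − Q) − ¼ ln(1 − 2Q).
1 − 2P − Q = 0.598802, giving −½ ln(0.598802) = 0.256412.
1 − 2Q = 0.836328, giving −¼ ln(0.836328) = 0.044684.
d = 0.256412 + 0.044684 = 0.301096.

0.301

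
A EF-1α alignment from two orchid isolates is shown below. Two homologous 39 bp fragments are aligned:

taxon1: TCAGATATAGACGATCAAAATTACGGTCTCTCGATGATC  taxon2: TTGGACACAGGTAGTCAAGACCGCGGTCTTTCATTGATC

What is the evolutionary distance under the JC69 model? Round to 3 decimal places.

The sequences differ at 15 of 39 sites, so p = 15/39 ≈ 0.384615.
d = −(3/4) ln(1 − 4p/3) = −0.75 ln(1 − 0.51282) = −0.75 ln(0.48718)
  = −0.75 × (-0.719122) = 0.539342 substitutions/site.

0.539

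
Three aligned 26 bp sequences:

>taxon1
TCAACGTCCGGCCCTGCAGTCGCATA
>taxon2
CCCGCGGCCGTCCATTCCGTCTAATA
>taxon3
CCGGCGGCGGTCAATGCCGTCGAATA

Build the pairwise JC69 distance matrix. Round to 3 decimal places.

d(taxon1,taxon2) = 0.539, d(taxon1,taxon3) = 0.539, d(taxon2,taxon3) = 0.222

taxon1–taxon2: 10/26 sites differ → p ≈ 0.384615, d = −0.75 ln(1 − 0.51282) = 0.539341 ≈ 0.539.
taxon1–taxon3: 10/26 sites differ → p ≈ 0.384615, d = −0.75 ln(1 − 0.51282) = 0.539341 ≈ 0.539.
taxon2–taxon3: 5/26 sites differ → p ≈ 0.192308, d = −0.75 ln(1 − 0.256411) = 0.222200 ≈ 0.222.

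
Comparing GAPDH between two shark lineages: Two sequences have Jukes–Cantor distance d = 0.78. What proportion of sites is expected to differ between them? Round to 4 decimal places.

p = (3/4)(1 − e^(−4d/3)) = 0.75 × (1 − e^(-1.04)) = 0.75 × (1 − 0.353455) = 0.484909.

0.4849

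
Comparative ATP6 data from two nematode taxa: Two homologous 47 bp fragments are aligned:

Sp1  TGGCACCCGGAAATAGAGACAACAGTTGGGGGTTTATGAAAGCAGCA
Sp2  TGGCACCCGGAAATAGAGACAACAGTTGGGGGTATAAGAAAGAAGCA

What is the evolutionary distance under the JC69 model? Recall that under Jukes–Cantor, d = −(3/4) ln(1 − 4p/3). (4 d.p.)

0.0667

The sequences differ at 3 of 47 sites (34, 37, 43), so p = 3/47 ≈ 0.06383.
d = −(3/4) ln(1 − 4p/3) = −0.75 ln(1 − 0.085107) = −0.75 ln(0.914893)
  = −0.75 × (-0.088948) = 0.066711 substitutions/site.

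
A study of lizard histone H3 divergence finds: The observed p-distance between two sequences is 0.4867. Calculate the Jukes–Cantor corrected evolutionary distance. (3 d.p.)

d = −(3/4) ln(1 − 4p/3) = −0.75 ln(1 − 0.648933) = −0.75 ln(0.351067)
  = −0.75 × (-1.046778) = 0.785084 substitutions/site.

0.785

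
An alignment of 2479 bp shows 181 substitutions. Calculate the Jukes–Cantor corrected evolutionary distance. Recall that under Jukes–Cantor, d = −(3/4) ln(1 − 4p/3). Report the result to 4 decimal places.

0.0768

p = 181/2479 ≈ 0.073013.
d = −(3/4) ln(1 − 4p/3) = −0.75 ln(1 − 0.097351) = −0.75 ln(0.902649)
  = −0.75 × (-0.102422) = 0.076817 substitutions/site.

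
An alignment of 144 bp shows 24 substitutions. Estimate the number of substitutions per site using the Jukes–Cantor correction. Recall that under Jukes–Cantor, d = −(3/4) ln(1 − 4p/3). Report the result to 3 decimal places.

p = 24/144 ≈ 0.166667.
d = −(3/4) ln(1 − 4p/3) = −0.75 ln(1 − 0.222223) = −0.75 ln(0.777777)
  = −0.75 × (-0.251315) = 0.188486 substitutions/site.

0.188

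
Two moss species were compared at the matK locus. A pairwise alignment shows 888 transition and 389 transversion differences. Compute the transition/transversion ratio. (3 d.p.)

2.283

R = 888/389 = 2.282776… ≈ 2.283 (to 3 d.p.).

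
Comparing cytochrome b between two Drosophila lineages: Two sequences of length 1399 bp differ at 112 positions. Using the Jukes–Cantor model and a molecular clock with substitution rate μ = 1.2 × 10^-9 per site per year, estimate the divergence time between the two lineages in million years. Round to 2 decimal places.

p = 112/1399 ≈ 0.080057.
d = −(3/4) ln(1 − 4p/3) = −0.75 ln(1 − 0.106743) = −0.75 ln(0.893257)
  = −0.75 × (-0.112881) = 0.084661 substitutions/site.
Under a molecular clock d = 2μt, so t = d/(2μ) = 0.084661 / (2 × 1.2 × 10^-9) = 35.28 million years.

35.28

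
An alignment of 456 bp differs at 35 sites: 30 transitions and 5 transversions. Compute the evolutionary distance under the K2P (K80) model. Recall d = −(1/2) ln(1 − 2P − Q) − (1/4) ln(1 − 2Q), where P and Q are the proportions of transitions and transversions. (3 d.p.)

P = 30/456 ≈ 0.065789 and Q = 5/456 ≈ 0.010965.
Under the Kimura two-parameter model, d = −½ ln(1 − 2P − Q) − ¼ ln(1 − 2Q).
1 − 2P − Q = 0.857457, giving −½ ln(0.857457) = 0.076892.
1 − 2Q = 0.97807, giving −¼ ln(0.97807) = 0.005544.
d = 0.076892 + 0.005544 = 0.082436.

0.082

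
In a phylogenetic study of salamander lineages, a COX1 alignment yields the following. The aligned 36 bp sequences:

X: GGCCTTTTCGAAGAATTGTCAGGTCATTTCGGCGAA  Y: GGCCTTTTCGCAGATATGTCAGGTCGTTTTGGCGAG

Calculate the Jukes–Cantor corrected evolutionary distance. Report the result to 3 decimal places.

0.188

The sequences differ at 6 of 36 sites (11, 15, 16, 26, 30, 36), so p = 6/36 ≈ 0.166667.
d = −(3/4) ln(1 − 4p/3) = −0.75 ln(1 − 0.222223) = −0.75 ln(0.777777)
  = −0.75 × (-0.251315) = 0.188486 substitutions/site.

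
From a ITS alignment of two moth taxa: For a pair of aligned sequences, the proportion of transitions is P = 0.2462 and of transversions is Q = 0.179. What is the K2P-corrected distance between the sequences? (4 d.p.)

Under the Kimura two-parameter model, d = −½ ln(1 − 2P − Q) − ¼ ln(1 − 2Q).
1 − 2P − Q = 0.3286, giving −½ ln(0.3286) = 0.556457.
1 − 2Q = 0.642, giving −¼ ln(0.642) = 0.110792.
d = 0.556457 + 0.110792 = 0.667249.

0.6672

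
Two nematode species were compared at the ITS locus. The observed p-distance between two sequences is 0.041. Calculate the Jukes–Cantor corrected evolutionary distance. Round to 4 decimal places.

d = −(3/4) ln(1 − 4p/3) = −0.75 ln(1 − 0.054667) = −0.75 ln(0.945333)
  = −0.75 × (-0.056218) = 0.042164 substitutions/site.

0.0422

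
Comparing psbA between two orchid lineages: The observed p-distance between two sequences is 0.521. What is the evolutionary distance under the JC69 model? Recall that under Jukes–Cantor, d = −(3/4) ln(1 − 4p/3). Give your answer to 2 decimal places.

0.89

d = −(3/4) ln(1 − 4p/3) = −0.75 ln(1 − 0.694667) = −0.75 ln(0.305333)
  = −0.75 × (-1.186352) = 0.889764 substitutions/site.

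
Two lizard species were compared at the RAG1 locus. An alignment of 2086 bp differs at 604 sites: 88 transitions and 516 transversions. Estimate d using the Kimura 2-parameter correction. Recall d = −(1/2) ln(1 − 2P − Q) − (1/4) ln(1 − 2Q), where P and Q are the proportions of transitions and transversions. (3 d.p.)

0.372

P = 88/2086 ≈ 0.042186 and Q = 516/2086 ≈ 0.247363.
Under the Kimura two-parameter model, d = −½ ln(1 − 2P − Q) − ¼ ln(1 − 2Q).
1 − 2P − Q = 0.668265, giving −½ ln(0.668265) = 0.201535.
1 − 2Q = 0.505274, giving −¼ ln(0.505274) = 0.170664.
d = 0.201535 + 0.170664 = 0.372199.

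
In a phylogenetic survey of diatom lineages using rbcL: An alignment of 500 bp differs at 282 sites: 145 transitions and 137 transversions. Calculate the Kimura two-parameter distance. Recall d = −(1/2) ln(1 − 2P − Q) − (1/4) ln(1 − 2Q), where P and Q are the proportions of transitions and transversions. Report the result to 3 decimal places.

1.161

P = 145/500 = 0.29 and Q = 137/500 = 0.274.
Under the Kimura two-parameter model, d = −½ ln(1 − 2P − Q) − ¼ ln(1 − 2Q).
1 − 2P − Q = 0.146, giving −½ ln(0.146) = 0.962074.
1 − 2Q = 0.452, giving −¼ ln(0.452) = 0.198518.
d = 0.962074 + 0.198518 = 1.160592.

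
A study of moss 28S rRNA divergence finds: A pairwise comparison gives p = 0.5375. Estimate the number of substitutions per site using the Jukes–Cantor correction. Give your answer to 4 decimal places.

0.9458

d = −(3/4) ln(1 − 4p/3) = −0.75 ln(1 − 0.716667) = −0.75 ln(0.283333)
  = −0.75 × (-1.261132) = 0.945849 substitutions/site.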